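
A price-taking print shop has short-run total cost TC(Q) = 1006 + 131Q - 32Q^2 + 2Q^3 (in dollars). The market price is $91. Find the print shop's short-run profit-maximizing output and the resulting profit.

AVC = 131 - 32Q + 2Q^2; min AVC = $3 at Q = 8. Since P = $91 ≥ min AVC, the firm produces.
MC = 131 - 64Q + 6Q^2. Setting P = MC and taking the root on the rising branch gives Q* = 10.
TR = 91·10 = 910. TC = 1006 + 110 = 1116. Profit = 910 − 1116 = -$206.
That loss of $206 beats the $1006 the firm would lose by shutting down; producing recovers $800 of fixed cost.

Profit = -$206 at Q = 10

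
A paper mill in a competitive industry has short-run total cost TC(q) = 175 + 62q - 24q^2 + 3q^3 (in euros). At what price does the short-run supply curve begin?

Short-run supply begins at min AVC. From VC = 62q - 24q^2 + 3q^3, AVC = 62 - 24q + 3q^2.
dAVC/dq = -24 + 6q = 0 gives q = 4. min AVC = 62 - 24·4 + 3·4^2 = 14.
The firm shuts down for any P below €14.

€14 per unit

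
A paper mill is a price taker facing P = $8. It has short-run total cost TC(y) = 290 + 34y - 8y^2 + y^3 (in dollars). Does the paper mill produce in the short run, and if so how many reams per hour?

Shut down

From TC, MC = TC'(y) = 34 - 16y + 3y^2 and AVC = VC/y = 34 - 8y + y^2.
AVC hits its minimum where MC = AVC, at y = 4, giving min AVC = 34 - 8·4 + 4^2 = $18.
With P < min AVC ($8 < $18), every unit sold adds to the loss.
Shutting down limits the loss to fixed cost, $290.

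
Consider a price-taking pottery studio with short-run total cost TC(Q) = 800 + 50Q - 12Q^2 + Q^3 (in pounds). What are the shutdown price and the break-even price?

Shutdown price = min AVC. AVC = 50 - 12Q + Q^2, with vertex at Q = 6 and minimum £14.
ATC = 800/Q + 50 - 12Q + Q^2. Setting dATC/dQ = −800/Q^2 − 12 + 2Q = 0 gives Q = 10 (since 2·10^3 − 12·10^2 = 800).
min ATC = 800/10 + 50 − 12·10 + 10^2 = £110. That is the break-even price.
Between these two prices the firm operates at a loss; above £110 it earns a profit.

Shutdown price = £14; break-even price = £110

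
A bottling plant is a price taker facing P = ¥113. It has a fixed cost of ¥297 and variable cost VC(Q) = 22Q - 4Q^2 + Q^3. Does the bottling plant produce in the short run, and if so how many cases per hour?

Produce at Q = 7

From TC, MC = TC'(Q) = 22 - 8Q + 3Q^2 and AVC = VC/Q = 22 - 4Q + Q^2.
AVC hits its minimum where MC = AVC, at Q = 2, giving min AVC = 22 - 4·2 + 2^2 = ¥18.
Since P = ¥113 ≥ min AVC = ¥18, price covers variable cost and the firm should produce.
P = MC gives -91 - 8Q + 3Q^2 = 0, with roots -13/3 and 7. Take the larger (rising MC): Q* = 7.
Check: AVC at Q = 7 is ¥43 ≤ P, so revenue covers variable cost.
Profit = P·Q − TC = 113·7 − 598 = ¥193.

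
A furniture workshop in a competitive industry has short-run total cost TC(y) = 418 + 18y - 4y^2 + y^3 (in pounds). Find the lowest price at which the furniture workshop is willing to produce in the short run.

£14 per unit

The firm shuts down when price falls below the minimum of average variable cost. AVC = VC/y = 18 - 4y + y^2.
At the minimum of AVC, MC = AVC. MC = 18 - 8y + 3y^2; setting MC = AVC gives 2y^2 - 4y = 0, so y = 2. min AVC = 14.
For P < £14 the firm produces nothing.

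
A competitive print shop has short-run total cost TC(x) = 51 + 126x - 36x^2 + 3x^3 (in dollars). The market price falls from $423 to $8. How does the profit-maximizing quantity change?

Output falls from 11 to 0 (the firm shuts down)

MC = 126 - 72x + 9x^2; the shutdown threshold is min AVC = $18 (at x = 6).
With P = $423 above the shutdown price, P = MC gives x = 11.
At P = $8 < min AVC = $18, price no longer covers variable cost at any output, so the firm shuts down: x = 0.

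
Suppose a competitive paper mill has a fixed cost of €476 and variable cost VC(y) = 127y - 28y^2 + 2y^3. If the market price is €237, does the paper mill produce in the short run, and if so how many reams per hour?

Produce at y = 11

Variable cost is VC = 127y - 28y^2 + 2y^3, so AVC = VC/y = 127 - 28y + 2y^2 and MC = dTC/dy = 127 - 56y + 6y^2.
The AVC parabola has its vertex at y = 28/4 = 7, where AVC = 127 - 28·7 + 2·7^2 = €29.
Because €237 ≥ €29, revenue can cover variable cost; the firm operates.
P = MC gives -110 - 56y + 6y^2 = 0, with roots -5/3 and 11. Take the larger (rising MC): y* = 11.
Check: AVC at y = 11 is €61 ≤ P, so revenue covers variable cost.
Profit = P·y − TC = 237·11 − 1147 = €1460.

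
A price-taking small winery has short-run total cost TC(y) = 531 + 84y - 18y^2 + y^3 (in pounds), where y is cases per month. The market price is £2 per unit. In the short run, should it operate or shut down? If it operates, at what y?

Strip out fixed cost: VC = 84y - 18y^2 + y^3. Then AVC = 84 - 18y + y^2 and MC = 84 - 36y + 3y^2.
AVC is minimized where dAVC/dy = -18 + 2y = 0, at y = 9; min AVC = 84 - 18·9 + 9^2 = £3.
Since P = £2 < min AVC = £3, price fails to cover variable cost at any output.
The firm minimizes its loss by shutting down and losing only its fixed cost of £531.

Shut down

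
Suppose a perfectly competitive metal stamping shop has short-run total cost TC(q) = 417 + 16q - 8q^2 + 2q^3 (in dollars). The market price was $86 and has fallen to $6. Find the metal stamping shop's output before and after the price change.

AVC = 16 - 8q + 2q^2, minimized at q = 2 where min AVC = $8. MC = 16 - 16q + 6q^2.
With P = $86 above the shutdown price, P = MC gives q = 5.
At P = $6 < min AVC = $8, price no longer covers variable cost at any output, so the firm shuts down: q = 0.

Output falls from 5 to 0 (the firm shuts down)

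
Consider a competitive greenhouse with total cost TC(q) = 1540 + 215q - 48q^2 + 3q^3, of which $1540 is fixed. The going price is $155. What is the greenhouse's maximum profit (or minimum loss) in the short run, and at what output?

Profit = -$340 at q = 10

AVC = 215 - 48q + 3q^2 has its minimum $23 at q = 8; price $155 clears that bar, so the firm operates.
With MC = 215 - 96q + 9q^2, P = MC on the upward-sloping part at q* = 10.
TR = 155·10 = 1550. TC = 1540 + 350 = 1890. Profit = 1550 − 1890 = -$340.
That loss of $340 beats the $1540 the firm would lose by shutting down; producing recovers $1200 of fixed cost.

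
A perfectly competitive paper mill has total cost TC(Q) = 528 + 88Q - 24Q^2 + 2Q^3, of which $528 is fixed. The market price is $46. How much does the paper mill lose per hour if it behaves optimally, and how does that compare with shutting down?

AVC = 88 - 24Q + 2Q^2; min AVC = $16 at Q = 6. Since P = $46 ≥ min AVC, the firm produces.
With MC = 88 - 48Q + 6Q^2, P = MC on the upward-sloping part at Q* = 7.
TR = 46·7 = 322. TC = 528 + 126 = 654. Profit = 322 − 654 = -$332.
By producing, the firm covers all variable cost plus $196 of fixed cost; shutting down would lose the full $528.

Profit = -$332 at Q = 7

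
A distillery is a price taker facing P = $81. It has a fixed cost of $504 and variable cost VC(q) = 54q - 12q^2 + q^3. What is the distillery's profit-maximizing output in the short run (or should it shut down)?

Strip out fixed cost: VC = 54q - 12q^2 + q^3. Then AVC = 54 - 12q + q^2 and MC = 54 - 24q + 3q^2.
AVC is minimized where dAVC/dq = -12 + 2q = 0, at q = 6; min AVC = 54 - 12·6 + 6^2 = $18.
P = $81 exceeds min AVC = $18, so the firm stays open.
P = MC gives -27 - 24q + 3q^2 = 0, with roots -1 and 9. Take the larger (rising MC): q* = 9.
Check: AVC at q = 9 is $27 ≤ P, so revenue covers variable cost.
Profit = P·q − TC = 81·9 − 747 = -$18, a loss, but smaller than the $504 fixed cost the firm would lose by shutting down.

Produce at q = 9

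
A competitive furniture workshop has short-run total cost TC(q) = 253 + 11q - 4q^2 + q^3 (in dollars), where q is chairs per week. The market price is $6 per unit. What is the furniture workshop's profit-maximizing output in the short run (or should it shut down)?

Variable cost is VC = 11q - 4q^2 + q^3, so AVC = VC/q = 11 - 4q + q^2 and MC = dTC/dq = 11 - 8q + 3q^2.
The AVC parabola has its vertex at q = 4/2 = 2, where AVC = 11 - 4·2 + 2^2 = $7.
P = $6 lies below min AVC = $7; no output level covers variable cost.
Best response: produce nothing and absorb the $253 fixed cost.

Shut down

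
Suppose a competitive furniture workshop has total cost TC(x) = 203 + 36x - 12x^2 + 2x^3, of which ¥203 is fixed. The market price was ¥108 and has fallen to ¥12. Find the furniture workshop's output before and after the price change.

MC = 36 - 24x + 6x^2; the shutdown threshold is min AVC = ¥18 (at x = 3).
At P = ¥108 ≥ min AVC, set P = MC on the rising branch: x = 6.
At P = ¥12 < min AVC = ¥18, price no longer covers variable cost at any output, so the firm shuts down: x = 0.

Output falls from 6 to 0 (the firm shuts down)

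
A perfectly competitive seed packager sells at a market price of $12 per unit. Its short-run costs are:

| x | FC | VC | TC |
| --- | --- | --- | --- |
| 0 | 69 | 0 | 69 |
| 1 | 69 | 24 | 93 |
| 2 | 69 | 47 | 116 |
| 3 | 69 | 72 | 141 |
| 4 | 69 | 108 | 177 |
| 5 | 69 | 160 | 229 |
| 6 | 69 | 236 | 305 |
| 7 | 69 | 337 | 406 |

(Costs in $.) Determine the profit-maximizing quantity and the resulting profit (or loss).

x = 0 (shut down); profit = -$69

Tabulate TR − TC: x=0: -69; x=1: -81; x=2: -92; x=3: -105; x=4: -129; x=5: -169; x=6: -233; x=7: -322.
Profit is highest at x = 0. Equivalently, the lowest AVC in the table is 47/2 ≈ $23.50 at x = 2, and P = $12 falls below it — price never covers variable cost, so the firm shuts down and loses only its fixed cost.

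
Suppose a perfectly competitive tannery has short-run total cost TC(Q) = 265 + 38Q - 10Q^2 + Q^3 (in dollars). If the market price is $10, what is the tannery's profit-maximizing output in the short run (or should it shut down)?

Shut down

Variable cost is VC = 38Q - 10Q^2 + Q^3, so AVC = VC/Q = 38 - 10Q + Q^2 and MC = dTC/dQ = 38 - 20Q + 3Q^2.
AVC hits its minimum where MC = AVC, at Q = 5, giving min AVC = 38 - 10·5 + 5^2 = $13.
P = $10 lies below min AVC = $13; no output level covers variable cost.
Best response: produce nothing and absorb the $265 fixed cost.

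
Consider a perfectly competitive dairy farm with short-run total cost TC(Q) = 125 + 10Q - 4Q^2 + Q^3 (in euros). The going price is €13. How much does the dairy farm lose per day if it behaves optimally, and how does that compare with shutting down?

Profit = -€107 at Q = 3

AVC = 10 - 4Q + Q^2; min AVC = €6 at Q = 2. Since P = €13 ≥ min AVC, the firm produces.
With MC = 10 - 8Q + 3Q^2, P = MC on the upward-sloping part at Q* = 3.
TR = 13·3 = 39. TC = 125 + 21 = 146. Profit = 39 − 146 = -€107.
By producing, the firm covers all variable cost plus €18 of fixed cost; shutting down would lose the full €125.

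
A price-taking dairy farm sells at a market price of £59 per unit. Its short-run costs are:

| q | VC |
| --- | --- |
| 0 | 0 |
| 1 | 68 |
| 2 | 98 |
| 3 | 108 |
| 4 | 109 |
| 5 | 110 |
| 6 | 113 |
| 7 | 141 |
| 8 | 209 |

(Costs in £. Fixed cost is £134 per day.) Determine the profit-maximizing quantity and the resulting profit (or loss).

q = 7; profit = £138

Tabulate TR − TC: q=0: -134; q=1: -143; q=2: -114; q=3: -65; q=4: -7; q=5: 51; q=6: 107; q=7: 138; q=8: 129.
Profit is maximized at q = 7. AVC there is 141/7 = £20.14 ≤ P, so producing beats shutting down (which would give -£134).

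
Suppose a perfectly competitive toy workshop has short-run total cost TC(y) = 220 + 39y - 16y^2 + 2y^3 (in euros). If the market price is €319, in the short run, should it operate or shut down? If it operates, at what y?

Produce at y = 10

Variable cost is VC = 39y - 16y^2 + 2y^3, so AVC = VC/y = 39 - 16y + 2y^2 and MC = dTC/dy = 39 - 32y + 6y^2.
AVC hits its minimum where MC = AVC, at y = 4, giving min AVC = 39 - 16·4 + 2·4^2 = €7.
Since P = €319 ≥ min AVC = €7, price covers variable cost and the firm should produce.
Solving P = MC: -280 - 32y + 6y^2 = 0 ⇒ y = -14/3 or 10. On the upward-sloping branch, y* = 10.
Check: AVC at y = 10 is €79 ≤ P, so revenue covers variable cost.
Profit = P·y − TC = 319·10 − 1010 = €2180.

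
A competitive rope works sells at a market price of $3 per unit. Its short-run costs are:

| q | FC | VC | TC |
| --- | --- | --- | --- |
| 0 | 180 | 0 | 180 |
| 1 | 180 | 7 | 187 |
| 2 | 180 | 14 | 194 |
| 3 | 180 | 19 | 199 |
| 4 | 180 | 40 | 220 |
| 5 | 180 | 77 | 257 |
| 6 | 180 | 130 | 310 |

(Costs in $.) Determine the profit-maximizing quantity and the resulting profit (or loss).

Compute π = P·q − TC at each output: q=0: -180; q=1: -184; q=2: -188; q=3: -190; q=4: -208; q=5: -242; q=6: -292.
Profit is highest at q = 0. Equivalently, the lowest AVC in the table is 19/3 ≈ $6.33 at q = 3, and P = $3 falls below it — price never covers variable cost, so the firm shuts down and loses only its fixed cost.

q = 0 (shut down); profit = -$180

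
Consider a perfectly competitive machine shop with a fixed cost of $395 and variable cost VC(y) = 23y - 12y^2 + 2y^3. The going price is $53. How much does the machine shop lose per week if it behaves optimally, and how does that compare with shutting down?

Profit = -$195 at y = 5

AVC = 23 - 12y + 2y^2; min AVC = $5 at y = 3. Since P = $53 ≥ min AVC, the firm produces.
With MC = 23 - 24y + 6y^2, P = MC on the upward-sloping part at y* = 5.
TR = 53·5 = 265. TC = 395 + 65 = 460. Profit = 265 − 460 = -$195.
By producing, the firm covers all variable cost plus $200 of fixed cost; shutting down would lose the full $395.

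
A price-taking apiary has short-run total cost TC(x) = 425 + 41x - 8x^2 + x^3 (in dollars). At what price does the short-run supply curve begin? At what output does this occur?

Short-run supply begins at min AVC. From VC = 41x - 8x^2 + x^3, AVC = 41 - 8x + x^2.
At the minimum of AVC, MC = AVC. MC = 41 - 16x + 3x^2; setting MC = AVC gives 2x^2 - 8x = 0, so x = 4. min AVC = 25.
The firm shuts down for any P below $25.

$25 per unit, at x = 4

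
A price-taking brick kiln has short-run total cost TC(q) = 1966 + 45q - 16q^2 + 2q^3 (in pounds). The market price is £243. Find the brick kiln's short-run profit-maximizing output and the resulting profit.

Profit = -£346 at q = 9

AVC = 45 - 16q + 2q^2 has its minimum £13 at q = 4; price £243 clears that bar, so the firm operates.
MC = 45 - 32q + 6q^2. Setting P = MC and taking the root on the rising branch gives q* = 9.
TR = 243·9 = 2187. TC = 1966 + 567 = 2533. Profit = 2187 − 2533 = -£346.
By producing, the firm covers all variable cost plus £1620 of fixed cost; shutting down would lose the full £1966.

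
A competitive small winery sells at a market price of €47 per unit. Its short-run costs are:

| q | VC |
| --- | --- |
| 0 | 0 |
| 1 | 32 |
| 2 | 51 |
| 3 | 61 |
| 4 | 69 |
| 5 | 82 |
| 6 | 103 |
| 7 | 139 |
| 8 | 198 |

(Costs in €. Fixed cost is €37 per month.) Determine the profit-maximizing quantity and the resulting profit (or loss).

q = 7; profit = €153

Profit at each row (π = 47q − TC): q=0: -37; q=1: -22; q=2: 6; q=3: 43; q=4: 82; q=5: 116; q=6: 142; q=7: 153; q=8: 141.
Profit is maximized at q = 7. AVC there is 139/7 = €19.86 ≤ P, so producing beats shutting down (which would give -€37).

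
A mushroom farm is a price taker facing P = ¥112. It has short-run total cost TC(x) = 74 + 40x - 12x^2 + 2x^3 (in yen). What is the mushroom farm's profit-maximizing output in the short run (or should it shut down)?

Produce at x = 6

Strip out fixed cost: VC = 40x - 12x^2 + 2x^3. Then AVC = 40 - 12x + 2x^2 and MC = 40 - 24x + 6x^2.
The AVC parabola has its vertex at x = 12/4 = 3, where AVC = 40 - 12·3 + 2·3^2 = ¥22.
Since P = ¥112 ≥ min AVC = ¥22, price covers variable cost and the firm should produce.
Solving P = MC: -72 - 24x + 6x^2 = 0 ⇒ x = -2 or 6. On the upward-sloping branch, x* = 6.
Check: AVC at x = 6 is ¥40 ≤ P, so revenue covers variable cost.
Profit = P·x − TC = 112·6 − 314 = ¥358.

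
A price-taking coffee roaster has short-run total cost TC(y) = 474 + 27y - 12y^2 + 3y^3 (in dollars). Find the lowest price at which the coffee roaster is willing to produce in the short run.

Short-run supply begins at min AVC. From VC = 27y - 12y^2 + 3y^3, AVC = 27 - 12y + 3y^2.
At the minimum of AVC, MC = AVC. MC = 27 - 24y + 9y^2; setting MC = AVC gives 6y^2 - 12y = 0, so y = 2. min AVC = 15.
The firm shuts down for any P below $15.

$15 per unit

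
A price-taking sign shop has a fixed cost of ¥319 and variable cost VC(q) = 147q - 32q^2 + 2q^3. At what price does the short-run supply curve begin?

Short-run supply begins at min AVC. From VC = 147q - 32q^2 + 2q^3, AVC = 147 - 32q + 2q^2.
dAVC/dq = -32 + 4q = 0 gives q = 8. min AVC = 147 - 32·8 + 2·8^2 = 19.
For P < ¥19 the firm produces nothing.

¥19 per unit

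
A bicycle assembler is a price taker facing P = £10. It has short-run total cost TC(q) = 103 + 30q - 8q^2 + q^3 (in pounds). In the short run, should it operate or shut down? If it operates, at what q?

Shut down

From TC, MC = TC'(q) = 30 - 16q + 3q^2 and AVC = VC/q = 30 - 8q + q^2.
The AVC parabola has its vertex at q = 8/2 = 4, where AVC = 30 - 8·4 + 4^2 = £14.
With P < min AVC (£10 < £14), every unit sold adds to the loss.
Best response: produce nothing and absorb the £103 fixed cost.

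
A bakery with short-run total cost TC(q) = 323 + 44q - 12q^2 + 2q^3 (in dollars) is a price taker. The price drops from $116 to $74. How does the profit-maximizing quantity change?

MC = 44 - 24q + 6q^2; the shutdown threshold is min AVC = $26 (at q = 3).
At P = $116 ≥ min AVC, set P = MC on the rising branch: q = 6.
At P = $74 ≥ min AVC, set P = MC: q = 5. The firm stays open but cuts output.

Output falls from 6 to 5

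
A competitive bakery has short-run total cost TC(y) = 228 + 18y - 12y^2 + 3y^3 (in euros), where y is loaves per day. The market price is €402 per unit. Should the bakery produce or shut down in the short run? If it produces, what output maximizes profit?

From TC, MC = TC'(y) = 18 - 24y + 9y^2 and AVC = VC/y = 18 - 12y + 3y^2.
AVC hits its minimum where MC = AVC, at y = 2, giving min AVC = 18 - 12·2 + 3·2^2 = €6.
Because €402 ≥ €6, revenue can cover variable cost; the firm operates.
P = MC gives -384 - 24y + 9y^2 = 0, with roots -16/3 and 8. Take the larger (rising MC): y* = 8.
Check: AVC at y = 8 is €114 ≤ P, so revenue covers variable cost.
Profit = P·y − TC = 402·8 − 1140 = €2076.

Produce at y = 8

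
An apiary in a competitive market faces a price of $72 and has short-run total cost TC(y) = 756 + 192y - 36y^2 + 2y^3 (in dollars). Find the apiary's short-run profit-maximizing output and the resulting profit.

AVC = 192 - 36y + 2y^2 has its minimum $30 at y = 9; price $72 clears that bar, so the firm operates.
With MC = 192 - 72y + 6y^2, P = MC on the upward-sloping part at y* = 10.
TR = 72·10 = 720. TC = 756 + 320 = 1076. Profit = 720 − 1076 = -$356.
That loss of $356 beats the $756 the firm would lose by shutting down; producing recovers $400 of fixed cost.

Profit = -$356 at y = 10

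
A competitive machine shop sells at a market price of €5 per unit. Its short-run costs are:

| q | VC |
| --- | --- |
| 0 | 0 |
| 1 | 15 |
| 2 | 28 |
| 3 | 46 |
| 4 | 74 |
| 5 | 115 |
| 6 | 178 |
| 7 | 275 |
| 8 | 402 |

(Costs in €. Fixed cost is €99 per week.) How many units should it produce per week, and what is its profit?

Tabulate TR − TC: q=0: -99; q=1: -109; q=2: -117; q=3: -130; q=4: -153; q=5: -189; q=6: -247; q=7: -339; q=8: -461.
Profit is highest at q = 0. Equivalently, the lowest AVC in the table is 28/2 ≈ €14 at q = 2, and P = €5 falls below it — price never covers variable cost, so the firm shuts down and loses only its fixed cost.

q = 0 (shut down); profit = -€99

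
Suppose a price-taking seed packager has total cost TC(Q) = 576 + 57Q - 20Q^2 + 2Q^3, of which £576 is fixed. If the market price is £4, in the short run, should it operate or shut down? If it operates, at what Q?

From TC, MC = TC'(Q) = 57 - 40Q + 6Q^2 and AVC = VC/Q = 57 - 20Q + 2Q^2.
The AVC parabola has its vertex at Q = 20/4 = 5, where AVC = 57 - 20·5 + 2·5^2 = £7.
P = £4 lies below min AVC = £7; no output level covers variable cost.
Shutting down limits the loss to fixed cost, £576.

Shut down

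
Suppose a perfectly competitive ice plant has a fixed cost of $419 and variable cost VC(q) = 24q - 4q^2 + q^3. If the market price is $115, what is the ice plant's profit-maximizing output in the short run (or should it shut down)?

From TC, MC = TC'(q) = 24 - 8q + 3q^2 and AVC = VC/q = 24 - 4q + q^2.
AVC is minimized where dAVC/dq = -4 + 2q = 0, at q = 2; min AVC = 24 - 4·2 + 2^2 = $20.
Since P = $115 ≥ min AVC = $20, price covers variable cost and the firm should produce.
P = MC gives -91 - 8q + 3q^2 = 0, with roots -13/3 and 7. Take the larger (rising MC): q* = 7.
Check: AVC at q = 7 is $45 ≤ P, so revenue covers variable cost.
Profit = P·q − TC = 115·7 − 734 = $71.

Produce at q = 7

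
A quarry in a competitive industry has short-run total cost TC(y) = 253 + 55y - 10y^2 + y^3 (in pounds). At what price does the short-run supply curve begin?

£30 per unit

Short-run supply begins at min AVC. From VC = 55y - 10y^2 + y^3, AVC = 55 - 10y + y^2.
dAVC/dy = -10 + 2y = 0 gives y = 5. min AVC = 55 - 10·5 + 5^2 = 30.
So the shutdown price is £30.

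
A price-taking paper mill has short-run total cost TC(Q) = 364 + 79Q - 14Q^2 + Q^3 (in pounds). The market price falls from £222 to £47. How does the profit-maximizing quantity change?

MC = 79 - 28Q + 3Q^2; the shutdown threshold is min AVC = £30 (at Q = 7).
With P = £222 above the shutdown price, P = MC gives Q = 13.
At P = £47 ≥ min AVC, set P = MC: Q = 8. The firm stays open but cuts output.

Output falls from 13 to 8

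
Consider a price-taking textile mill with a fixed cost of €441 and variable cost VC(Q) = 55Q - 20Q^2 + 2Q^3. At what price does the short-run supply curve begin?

Short-run supply begins at min AVC. From VC = 55Q - 20Q^2 + 2Q^3, AVC = 55 - 20Q + 2Q^2.
At the minimum of AVC, MC = AVC. MC = 55 - 40Q + 6Q^2; setting MC = AVC gives 4Q^2 - 20Q = 0, so Q = 5. min AVC = 5.
The firm shuts down for any P below €5.

€5 per unit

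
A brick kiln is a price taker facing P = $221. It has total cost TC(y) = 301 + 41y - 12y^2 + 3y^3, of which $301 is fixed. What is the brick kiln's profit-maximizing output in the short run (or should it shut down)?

Produce at y = 6

From TC, MC = TC'(y) = 41 - 24y + 9y^2 and AVC = VC/y = 41 - 12y + 3y^2.
The AVC parabola has its vertex at y = 12/6 = 2, where AVC = 41 - 12·2 + 3·2^2 = $29.
Since P = $221 ≥ min AVC = $29, price covers variable cost and the firm should produce.
Set P = MC: 221 = 41 - 24y + 9y^2 → -180 - 24y + 9y^2 = 0. The roots are y = -10/3 and y = 6; the profit-maximizing output is on the rising part of MC, so y* = 6.
Check: AVC at y = 6 is $77 ≤ P, so revenue covers variable cost.
Profit = P·y − TC = 221·6 − 763 = $563.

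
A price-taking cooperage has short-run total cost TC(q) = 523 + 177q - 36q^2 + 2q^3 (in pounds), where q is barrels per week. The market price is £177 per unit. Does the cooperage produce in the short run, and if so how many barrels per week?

Strip out fixed cost: VC = 177q - 36q^2 + 2q^3. Then AVC = 177 - 36q + 2q^2 and MC = 177 - 72q + 6q^2.
AVC is minimized where dAVC/dq = -36 + 4q = 0, at q = 9; min AVC = 177 - 36·9 + 2·9^2 = £15.
P = £177 exceeds min AVC = £15, so the firm stays open.
Set P = MC: 177 = 177 - 72q + 6q^2 → -72q + 6q^2 = 0. The roots are q = 0 and q = 12; the profit-maximizing output is on the rising part of MC, so q* = 12.
Check: AVC at q = 12 is £33 ≤ P, so revenue covers variable cost.
Profit = P·q − TC = 177·12 − 919 = £1205.

Produce at q = 12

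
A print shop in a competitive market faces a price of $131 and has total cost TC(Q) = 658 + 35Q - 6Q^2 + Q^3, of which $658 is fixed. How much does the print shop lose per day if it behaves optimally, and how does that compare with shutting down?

Profit = -$18 at Q = 8

AVC = 35 - 6Q + Q^2; min AVC = $26 at Q = 3. Since P = $131 ≥ min AVC, the firm produces.
With MC = 35 - 12Q + 3Q^2, P = MC on the upward-sloping part at Q* = 8.
TR = 131·8 = 1048. TC = 658 + 408 = 1066. Profit = 1048 − 1066 = -$18.
By producing, the firm covers all variable cost plus $640 of fixed cost; shutting down would lose the full $658.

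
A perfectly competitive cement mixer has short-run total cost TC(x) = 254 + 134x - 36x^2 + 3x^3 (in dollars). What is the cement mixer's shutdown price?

The firm shuts down when price falls below the minimum of average variable cost. AVC = VC/x = 134 - 36x + 3x^2.
dAVC/dx = -36 + 6x = 0 gives x = 6. min AVC = 134 - 36·6 + 3·6^2 = 26.
So the shutdown price is $26.

$26 per unit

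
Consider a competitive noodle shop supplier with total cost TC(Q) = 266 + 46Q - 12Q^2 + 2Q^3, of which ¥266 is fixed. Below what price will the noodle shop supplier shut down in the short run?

¥28 per unit

Short-run supply begins at min AVC. From VC = 46Q - 12Q^2 + 2Q^3, AVC = 46 - 12Q + 2Q^2.
At the minimum of AVC, MC = AVC. MC = 46 - 24Q + 6Q^2; setting MC = AVC gives 4Q^2 - 12Q = 0, so Q = 3. min AVC = 28.
The firm shuts down for any P below ¥28.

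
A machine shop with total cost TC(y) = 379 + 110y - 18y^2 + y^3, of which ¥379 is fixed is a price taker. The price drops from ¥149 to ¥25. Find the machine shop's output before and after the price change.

AVC = 110 - 18y + y^2, minimized at y = 9 where min AVC = ¥29. MC = 110 - 36y + 3y^2.
At P = ¥149 ≥ min AVC, set P = MC on the rising branch: y = 13.
At P = ¥25 < min AVC = ¥29, price no longer covers variable cost at any output, so the firm shuts down: y = 0.

Output falls from 13 to 0 (the firm shuts down)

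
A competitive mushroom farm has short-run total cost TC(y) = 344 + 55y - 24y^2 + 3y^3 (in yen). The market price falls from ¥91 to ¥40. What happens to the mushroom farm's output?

Output falls from 6 to 5

MC = 55 - 48y + 9y^2; the shutdown threshold is min AVC = ¥7 (at y = 4).
At P = ¥91 ≥ min AVC, set P = MC on the rising branch: y = 6.
At P = ¥40 ≥ min AVC, set P = MC: y = 5. The firm stays open but cuts output.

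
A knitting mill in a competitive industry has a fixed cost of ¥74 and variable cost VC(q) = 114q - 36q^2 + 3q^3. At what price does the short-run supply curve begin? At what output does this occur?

¥6 per unit, at q = 6

Short-run supply begins at min AVC. From VC = 114q - 36q^2 + 3q^3, AVC = 114 - 36q + 3q^2.
dAVC/dq = -36 + 6q = 0 gives q = 6. min AVC = 114 - 36·6 + 3·6^2 = 6.
For P < ¥6 the firm produces nothing.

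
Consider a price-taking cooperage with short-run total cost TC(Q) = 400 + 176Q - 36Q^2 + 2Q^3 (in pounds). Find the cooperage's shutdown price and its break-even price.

Shutdown price = £14; break-even price = £56

Shutdown price = min AVC. AVC = 176 - 36Q + 2Q^2, with vertex at Q = 9 and minimum £14.
ATC = 400/Q + 176 - 36Q + 2Q^2. Setting dATC/dQ = −400/Q^2 − 36 + 4Q = 0 gives Q = 10 (since 4·10^3 − 36·10^2 = 400).
min ATC = 400/10 + 176 − 36·10 + 2·10^2 = £56. That is the break-even price.
Between these two prices the firm operates at a loss; above £56 it earns a profit.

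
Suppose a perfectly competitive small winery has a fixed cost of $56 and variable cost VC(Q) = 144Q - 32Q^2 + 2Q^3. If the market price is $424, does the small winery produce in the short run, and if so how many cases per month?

Produce at Q = 14

Strip out fixed cost: VC = 144Q - 32Q^2 + 2Q^3. Then AVC = 144 - 32Q + 2Q^2 and MC = 144 - 64Q + 6Q^2.
AVC is minimized where dAVC/dQ = -32 + 4Q = 0, at Q = 8; min AVC = 144 - 32·8 + 2·8^2 = $16.
P = $424 exceeds min AVC = $16, so the firm stays open.
Solving P = MC: -280 - 64Q + 6Q^2 = 0 ⇒ Q = -10/3 or 14. On the upward-sloping branch, Q* = 14.
Check: AVC at Q = 14 is $88 ≤ P, so revenue covers variable cost.
Profit = P·Q − TC = 424·14 − 1288 = $4648.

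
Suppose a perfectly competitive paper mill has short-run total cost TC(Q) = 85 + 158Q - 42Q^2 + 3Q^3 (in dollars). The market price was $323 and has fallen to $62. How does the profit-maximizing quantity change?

Output falls from 11 to 8

AVC = 158 - 42Q + 3Q^2, minimized at Q = 7 where min AVC = $11. MC = 158 - 84Q + 9Q^2.
With P = $323 above the shutdown price, P = MC gives Q = 11.
At P = $62 ≥ min AVC, set P = MC: Q = 8. The firm stays open but cuts output.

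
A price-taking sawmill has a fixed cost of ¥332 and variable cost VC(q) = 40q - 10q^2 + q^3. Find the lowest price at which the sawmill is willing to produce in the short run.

¥15 per unit

The shutdown price is the minimum of AVC. VC = 40q - 10q^2 + q^3, so AVC = 40 - 10q + q^2.
At the minimum of AVC, MC = AVC. MC = 40 - 20q + 3q^2; setting MC = AVC gives 2q^2 - 10q = 0, so q = 5. min AVC = 15.
For P < ¥15 the firm produces nothing.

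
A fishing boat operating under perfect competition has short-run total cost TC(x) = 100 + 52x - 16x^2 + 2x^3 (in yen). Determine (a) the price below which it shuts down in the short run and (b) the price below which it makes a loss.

AVC = 52 - 16x + 2x^2; minimized at x = 4, giving min AVC = ¥20. That is the shutdown price.
ATC = 100/x + 52 - 16x + 2x^2. Setting dATC/dx = −100/x^2 − 16 + 4x = 0 gives x = 5 (since 4·5^3 − 16·5^2 = 100).
min ATC = 100/5 + 52 − 16·5 + 2·5^2 = ¥42. That is the break-even price.
For ¥20 ≤ P < ¥42 the firm produces at a loss; below ¥20 it shuts down.

Shutdown price = ¥20; break-even price = ¥42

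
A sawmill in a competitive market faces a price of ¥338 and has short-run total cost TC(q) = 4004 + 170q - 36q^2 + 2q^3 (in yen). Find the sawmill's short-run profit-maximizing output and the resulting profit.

AVC = 170 - 36q + 2q^2; min AVC = ¥8 at q = 9. Since P = ¥338 ≥ min AVC, the firm produces.
With MC = 170 - 72q + 6q^2, P = MC on the upward-sloping part at q* = 14.
TR = 338·14 = 4732. TC = 4004 + 812 = 4816. Profit = 4732 − 4816 = -¥84.
By producing, the firm covers all variable cost plus ¥3920 of fixed cost; shutting down would lose the full ¥4004.

Profit = -¥84 at q = 14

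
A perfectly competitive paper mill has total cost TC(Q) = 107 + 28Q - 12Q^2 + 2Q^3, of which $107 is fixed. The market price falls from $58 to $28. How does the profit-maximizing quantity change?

AVC = 28 - 12Q + 2Q^2, minimized at Q = 3 where min AVC = $10. MC = 28 - 24Q + 6Q^2.
At P = $58 ≥ min AVC, set P = MC on the rising branch: Q = 5.
At P = $28 ≥ min AVC, set P = MC: Q = 4. The firm stays open but cuts output.

Output falls from 5 to 4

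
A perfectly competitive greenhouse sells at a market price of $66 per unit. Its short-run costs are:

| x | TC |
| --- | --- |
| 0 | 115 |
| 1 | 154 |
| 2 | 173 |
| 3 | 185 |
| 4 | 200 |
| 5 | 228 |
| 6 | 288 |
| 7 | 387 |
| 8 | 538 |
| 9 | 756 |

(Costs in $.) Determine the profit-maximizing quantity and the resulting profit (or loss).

x = 6; profit = $108

Tabulate TR − TC: x=0: -115; x=1: -88; x=2: -41; x=3: 13; x=4: 64; x=5: 102; x=6: 108; x=7: 75; x=8: -10; x=9: -162.
Profit is maximized at x = 6. AVC there is 173/6 = $28.83 ≤ P, so producing beats shutting down (which would give -$115).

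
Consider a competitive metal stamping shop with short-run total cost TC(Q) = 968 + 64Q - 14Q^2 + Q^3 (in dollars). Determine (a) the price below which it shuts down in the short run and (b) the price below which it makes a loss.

Shutdown price = min AVC. AVC = 64 - 14Q + Q^2, with vertex at Q = 7 and minimum $15.
ATC = 968/Q + 64 - 14Q + Q^2. Setting dATC/dQ = −968/Q^2 − 14 + 2Q = 0 gives Q = 11 (since 2·11^3 − 14·11^2 = 968).
min ATC = 968/11 + 64 − 14·11 + 11^2 = $119. That is the break-even price.
For $15 ≤ P < $119 the firm produces at a loss; below $15 it shuts down.

Shutdown price = $15; break-even price = $119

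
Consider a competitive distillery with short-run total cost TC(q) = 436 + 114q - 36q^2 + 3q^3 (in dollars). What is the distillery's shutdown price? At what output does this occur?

$6 per unit, at q = 6

Short-run supply begins at min AVC. From VC = 114q - 36q^2 + 3q^3, AVC = 114 - 36q + 3q^2.
dAVC/dq = -36 + 6q = 0 gives q = 6. min AVC = 114 - 36·6 + 3·6^2 = 6.
The firm shuts down for any P below $6.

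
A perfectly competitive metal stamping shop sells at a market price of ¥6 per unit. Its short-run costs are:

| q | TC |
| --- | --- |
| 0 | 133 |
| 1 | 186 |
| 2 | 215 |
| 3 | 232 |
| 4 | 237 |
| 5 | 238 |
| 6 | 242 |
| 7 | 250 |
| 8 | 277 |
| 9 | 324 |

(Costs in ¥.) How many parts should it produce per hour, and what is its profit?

Profit at each row (π = 6q − TC): q=0: -133; q=1: -180; q=2: -203; q=3: -214; q=4: -213; q=5: -208; q=6: -206; q=7: -208; q=8: -229; q=9: -270.
Profit is highest at q = 0. Equivalently, the lowest AVC in the table is 117/7 ≈ ¥16.71 at q = 7, and P = ¥6 falls below it — price never covers variable cost, so the firm shuts down and loses only its fixed cost.

q = 0 (shut down); profit = -¥133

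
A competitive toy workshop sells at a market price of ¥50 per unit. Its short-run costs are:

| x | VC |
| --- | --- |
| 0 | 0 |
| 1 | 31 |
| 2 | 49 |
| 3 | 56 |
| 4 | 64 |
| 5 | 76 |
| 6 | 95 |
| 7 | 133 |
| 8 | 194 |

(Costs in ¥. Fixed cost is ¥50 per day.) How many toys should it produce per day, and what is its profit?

x = 7; profit = ¥167

Tabulate TR − TC: x=0: -50; x=1: -31; x=2: 1; x=3: 44; x=4: 86; x=5: 124; x=6: 155; x=7: 167; x=8: 156.
Profit is maximized at x = 7. AVC there is 133/7 = ¥19 ≤ P, so producing beats shutting down (which would give -¥50).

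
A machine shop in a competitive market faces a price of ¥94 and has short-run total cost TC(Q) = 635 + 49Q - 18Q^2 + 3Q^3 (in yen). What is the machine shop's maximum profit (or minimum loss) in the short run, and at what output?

AVC = 49 - 18Q + 3Q^2 has its minimum ¥22 at Q = 3; price ¥94 clears that bar, so the firm operates.
With MC = 49 - 36Q + 9Q^2, P = MC on the upward-sloping part at Q* = 5.
TR = 94·5 = 470. TC = 635 + 170 = 805. Profit = 470 − 805 = -¥335.
By producing, the firm covers all variable cost plus ¥300 of fixed cost; shutting down would lose the full ¥635.

Profit = -¥335 at Q = 5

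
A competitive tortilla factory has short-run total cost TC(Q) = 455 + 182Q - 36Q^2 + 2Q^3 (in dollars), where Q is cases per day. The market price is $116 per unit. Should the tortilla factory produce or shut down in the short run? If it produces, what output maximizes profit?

From TC, MC = TC'(Q) = 182 - 72Q + 6Q^2 and AVC = VC/Q = 182 - 36Q + 2Q^2.
AVC is minimized where dAVC/dQ = -36 + 4Q = 0, at Q = 9; min AVC = 182 - 36·9 + 2·9^2 = $20.
Since P = $116 ≥ min AVC = $20, price covers variable cost and the firm should produce.
P = MC gives 66 - 72Q + 6Q^2 = 0, with roots 1 and 11. Take the larger (rising MC): Q* = 11.
Check: AVC at Q = 11 is $28 ≤ P, so revenue covers variable cost.
Profit = P·Q − TC = 116·11 − 763 = $513.

Produce at Q = 11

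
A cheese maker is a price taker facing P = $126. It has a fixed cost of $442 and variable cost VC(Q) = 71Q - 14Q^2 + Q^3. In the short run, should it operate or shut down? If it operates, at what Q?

Produce at Q = 11

Strip out fixed cost: VC = 71Q - 14Q^2 + Q^3. Then AVC = 71 - 14Q + Q^2 and MC = 71 - 28Q + 3Q^2.
AVC is minimized where dAVC/dQ = -14 + 2Q = 0, at Q = 7; min AVC = 71 - 14·7 + 7^2 = $22.
Because $126 ≥ $22, revenue can cover variable cost; the firm operates.
Solving P = MC: -55 - 28Q + 3Q^2 = 0 ⇒ Q = -5/3 or 11. On the upward-sloping branch, Q* = 11.
Check: AVC at Q = 11 is $38 ≤ P, so revenue covers variable cost.
Profit = P·Q − TC = 126·11 − 860 = $526.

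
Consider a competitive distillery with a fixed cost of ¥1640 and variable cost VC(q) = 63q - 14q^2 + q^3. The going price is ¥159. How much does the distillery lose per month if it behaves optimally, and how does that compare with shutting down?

AVC = 63 - 14q + q^2; min AVC = ¥14 at q = 7. Since P = ¥159 ≥ min AVC, the firm produces.
With MC = 63 - 28q + 3q^2, P = MC on the upward-sloping part at q* = 12.
TR = 159·12 = 1908. TC = 1640 + 468 = 2108. Profit = 1908 − 2108 = -¥200.
By producing, the firm covers all variable cost plus ¥1440 of fixed cost; shutting down would lose the full ¥1640.

Profit = -¥200 at q = 12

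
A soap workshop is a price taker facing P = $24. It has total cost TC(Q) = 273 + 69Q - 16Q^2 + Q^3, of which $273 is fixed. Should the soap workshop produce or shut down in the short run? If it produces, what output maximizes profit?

Produce at Q = 9

From TC, MC = TC'(Q) = 69 - 32Q + 3Q^2 and AVC = VC/Q = 69 - 16Q + Q^2.
The AVC parabola has its vertex at Q = 16/2 = 8, where AVC = 69 - 16·8 + 8^2 = $5.
Since P = $24 ≥ min AVC = $5, price covers variable cost and the firm should produce.
P = MC gives 45 - 32Q + 3Q^2 = 0, with roots 5/3 and 9. Take the larger (rising MC): Q* = 9.
Check: AVC at Q = 9 is $6 ≤ P, so revenue covers variable cost.
Profit = P·Q − TC = 24·9 − 327 = -$111, a loss, but smaller than the $273 fixed cost the firm would lose by shutting down.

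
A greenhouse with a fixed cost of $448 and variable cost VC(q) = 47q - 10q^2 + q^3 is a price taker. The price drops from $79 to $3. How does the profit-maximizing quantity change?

MC = 47 - 20q + 3q^2; the shutdown threshold is min AVC = $22 (at q = 5).
With P = $79 above the shutdown price, P = MC gives q = 8.
At P = $3 < min AVC = $22, price no longer covers variable cost at any output, so the firm shuts down: q = 0.

Output falls from 8 to 0 (the firm shuts down)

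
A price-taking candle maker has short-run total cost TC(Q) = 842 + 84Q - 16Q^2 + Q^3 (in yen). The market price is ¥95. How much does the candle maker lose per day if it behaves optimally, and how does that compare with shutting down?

Profit = -¥116 at Q = 11

AVC = 84 - 16Q + Q^2; min AVC = ¥20 at Q = 8. Since P = ¥95 ≥ min AVC, the firm produces.
MC = 84 - 32Q + 3Q^2. Setting P = MC and taking the root on the rising branch gives Q* = 11.
TR = 95·11 = 1045. TC = 842 + 319 = 1161. Profit = 1045 − 1161 = -¥116.
Shutting down would mean losing the fixed cost of ¥842, so operating at a loss of ¥116 is better by ¥726.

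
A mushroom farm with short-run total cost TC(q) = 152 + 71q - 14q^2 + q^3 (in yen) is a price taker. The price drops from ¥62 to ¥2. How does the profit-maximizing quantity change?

AVC = 71 - 14q + q^2, minimized at q = 7 where min AVC = ¥22. MC = 71 - 28q + 3q^2.
With P = ¥62 above the shutdown price, P = MC gives q = 9.
At P = ¥2 < min AVC = ¥22, price no longer covers variable cost at any output, so the firm shuts down: q = 0.

Output falls from 9 to 0 (the firm shuts down)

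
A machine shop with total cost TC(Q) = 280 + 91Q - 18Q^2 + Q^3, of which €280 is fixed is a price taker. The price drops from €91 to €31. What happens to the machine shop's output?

Output falls from 12 to 10

MC = 91 - 36Q + 3Q^2; the shutdown threshold is min AVC = €10 (at Q = 9).
With P = €91 above the shutdown price, P = MC gives Q = 12.
At P = €31 ≥ min AVC, set P = MC: Q = 10. The firm stays open but cuts output.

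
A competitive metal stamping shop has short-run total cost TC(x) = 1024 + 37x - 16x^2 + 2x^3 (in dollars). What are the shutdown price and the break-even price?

Shutdown price = $5; break-even price = $165

Shutdown price = min AVC. AVC = 37 - 16x + 2x^2, with vertex at x = 4 and minimum $5.
ATC = 1024/x + 37 - 16x + 2x^2. Setting dATC/dx = −1024/x^2 − 16 + 4x = 0 gives x = 8 (since 4·8^3 − 16·8^2 = 1024).
min ATC = 1024/8 + 37 − 16·8 + 2·8^2 = $165. That is the break-even price.
For $5 ≤ P < $165 the firm produces at a loss; below $5 it shuts down.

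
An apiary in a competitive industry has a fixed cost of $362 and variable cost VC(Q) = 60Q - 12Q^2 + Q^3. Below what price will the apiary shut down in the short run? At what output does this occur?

The firm shuts down when price falls below the minimum of average variable cost. AVC = VC/Q = 60 - 12Q + Q^2.
dAVC/dQ = -12 + 2Q = 0 gives Q = 6. min AVC = 60 - 12·6 + 6^2 = 24.
For P < $24 the firm produces nothing.

$24 per unit, at Q = 6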